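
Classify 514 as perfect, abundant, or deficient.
deficient

Proper divisors of 514: sum = 1 + 2 + 257 = 260
Since 260 < 514, 514 is deficient.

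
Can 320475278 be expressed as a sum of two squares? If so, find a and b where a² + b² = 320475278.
Not possible

Factorization: 320475278 = 2 × 37 × 163^3
By Fermat: n is sum of two squares iff every prime p ≡ 3 (mod 4) appears to even power.
Prime(s) ≡ 3 (mod 4) with odd exponent: [(163, 3)]
Therefore 320475278 cannot be expressed as a² + b².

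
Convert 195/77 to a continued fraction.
[2; 1, 1, 7, 5]

Euclidean algorithm steps:
195 = 2 × 77 + 41
77 = 1 × 41 + 36
41 = 1 × 36 + 5
36 = 7 × 5 + 1
5 = 5 × 1 + 0
Continued fraction: [2; 1, 1, 7, 5]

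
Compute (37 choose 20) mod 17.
2

Using Lucas' theorem:
Write n=37 and k=20 in base 17:
n in base 17: [2, 3]
k in base 17: [1, 3]
C(37,20) mod 17 = ∏ C(n_i, k_i) mod 17
Digit binomials (mod 17): C(2,1) = 2; C(3,3) = 1
Product: 2 × 1 = 2 ≡ 2 (mod 17)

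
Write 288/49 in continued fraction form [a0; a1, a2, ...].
[5; 1, 7, 6]

Euclidean algorithm steps:
288 = 5 × 49 + 43
49 = 1 × 43 + 6
43 = 7 × 6 + 1
6 = 6 × 1 + 0
Continued fraction: [5; 1, 7, 6]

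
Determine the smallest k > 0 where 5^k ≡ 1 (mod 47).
46

47 is prime, so ord(5) divides φ(47) = 46.
Divisors of 46: 1, 2, 23, 46.
Repeated squaring: 5^1 ≡ 5, 5^2 ≡ 25, 5^4 ≡ 14, 5^8 ≡ 8, 5^16 ≡ 17, 5^32 ≡ 7 (mod 47).
Test 5^d mod 47 for each divisor d in increasing order:
5^1 ≡ 5
5^2 ≡ 25
5^23 = 5^16·5^4·5^2·5^1 ≡ 46
5^46 = 5^32·5^8·5^4·5^2 ≡ 1  ← first divisor giving 1
The order is 46.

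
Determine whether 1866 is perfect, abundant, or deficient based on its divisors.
abundant

Proper divisors of 1866: sum = 1 + 2 + 3 + 6 + 311 + 622 + 933 = 1878
Since 1878 > 1866, 1866 is abundant.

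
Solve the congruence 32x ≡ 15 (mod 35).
x ≡ 30 (mod 35)

gcd(32, 35) = 1, which divides 15, so solutions exist.
Find 32^(-1) mod 35 by the extended Euclidean algorithm:
35 = 1 × 32 + 3  ⟹  3 = (1)·35 + (-1)·32
32 = 10 × 3 + 2  ⟹  2 = (-10)·35 + (11)·32
3 = 1 × 2 + 1  ⟹  1 = (11)·35 + (-12)·32
So (-12)·32 ≡ 1 (mod 35), i.e. 32^(-1) ≡ -12 ≡ 23 (mod 35).
x ≡ 23 × 15 = 345 ≡ 30 (mod 35).
Check: 32 × 30 = 960 ≡ 15 (mod 35).
Unique solution: x ≡ 30 (mod 35)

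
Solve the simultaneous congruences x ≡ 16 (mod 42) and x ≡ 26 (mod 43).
1402

Using Chinese Remainder Theorem:
M = 42 × 43 = 1806
M1 = 43, M2 = 42
y1 = 43^(-1) mod 42 = 1
y2 = 42^(-1) mod 43 = 42
x = (16×43×1 + 26×42×42) mod 1806 = 1402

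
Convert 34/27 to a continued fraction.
[1; 3, 1, 6]

Euclidean algorithm steps:
34 = 1 × 27 + 7
27 = 3 × 7 + 6
7 = 1 × 6 + 1
6 = 6 × 1 + 0
Continued fraction: [1; 3, 1, 6]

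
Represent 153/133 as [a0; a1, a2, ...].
[1; 6, 1, 1, 1, 6]

Euclidean algorithm steps:
153 = 1 × 133 + 20
133 = 6 × 20 + 13
20 = 1 × 13 + 7
13 = 1 × 7 + 6
7 = 1 × 6 + 1
6 = 6 × 1 + 0
Continued fraction: [1; 6, 1, 1, 1, 6]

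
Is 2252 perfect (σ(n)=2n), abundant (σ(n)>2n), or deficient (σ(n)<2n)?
deficient

Proper divisors of 2252: sum = 1 + 2 + 4 + 563 + 1126 = 1696
Since 1696 < 2252, 2252 is deficient.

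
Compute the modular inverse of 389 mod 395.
329

gcd(389, 395) = 1, so the inverse exists.
Extended Euclidean algorithm on (395, 389):
395 = 1 × 389 + 6  ⟹  6 = (1)·395 + (-1)·389
389 = 64 × 6 + 5  ⟹  5 = (-64)·395 + (65)·389
6 = 1 × 5 + 1  ⟹  1 = (65)·395 + (-66)·389
So (-66)·389 ≡ 1 (mod 395), i.e. 389^(-1) ≡ -66 ≡ 329 (mod 395).
Check: 389 × 329 = 127981 ≡ 1 (mod 395)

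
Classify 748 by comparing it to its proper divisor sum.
abundant

Proper divisors of 748: sum = 1 + 2 + 4 + 11 + 17 + 22 + 34 + 44 + 68 + 187 + 374 = 764
Since 764 > 748, 748 is abundant.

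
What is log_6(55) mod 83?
49

Baby-step giant-step with step n = ⌈√83⌉ = 10.
Baby steps 6^j mod 83 (j:value) for j=0..9: 0:1, 1:6, 2:36, 3:50, 4:51, 5:57, 6:10, 7:60, 8:28, 9:2.
Giant-step multiplier: 6^(-10) ≡ 6^(82-10) = 6^72 ≡ 7 (mod 83).
Giant steps γ_i = 55·7^i mod 83: γ_0=55, γ_1=53, γ_2=39, γ_3=24, γ_4=2 (in table at j=9).
x = i·n + j = 4·10 + 9 = 49.
Check: 6^49 ≡ 55 (mod 83).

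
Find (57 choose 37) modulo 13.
0

Using Lucas' theorem:
Write n=57 and k=37 in base 13:
n in base 13: [4, 5]
k in base 13: [2, 11]
C(57,37) mod 13 = ∏ C(n_i, k_i) mod 13
Digit binomials (mod 13): C(4,2) = 6; C(5,11) = 0 (k_i > n_i)
Product: 6 × 0 = 0 ≡ 0 (mod 13)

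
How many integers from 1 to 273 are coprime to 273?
144

273 = 3 × 7 × 13
φ(n) = n × ∏(1 - 1/p) for each prime p dividing n
φ(273) = 273 × (1 - 1/3) × (1 - 1/7) × (1 - 1/13) = 144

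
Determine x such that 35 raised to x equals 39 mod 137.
106

Baby-step giant-step with step n = ⌈√137⌉ = 12.
Baby steps 35^j mod 137 (j:value) for j=0..11: 0:1, 1:35, 2:129, 3:131, 4:64, 5:48, 6:36, 7:27, 8:123, 9:58, 10:112, 11:84.
Giant-step multiplier: 35^(-12) ≡ 35^(136-12) = 35^124 ≡ 87 (mod 137).
Giant steps γ_i = 39·87^i mod 137: γ_0=39, γ_1=105, γ_2=93, γ_3=8, γ_4=11, γ_5=135, γ_6=100, γ_7=69, γ_8=112 (in table at j=10).
x = i·n + j = 8·12 + 10 = 106.
Check: 35^106 ≡ 39 (mod 137).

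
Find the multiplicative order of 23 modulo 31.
10

31 is prime, so ord(23) divides φ(31) = 30.
Divisors of 30: 1, 2, 3, 5, 6, 10, 15, 30.
Repeated squaring: 23^1 ≡ 23, 23^2 ≡ 2, 23^4 ≡ 4, 23^8 ≡ 16, 23^16 ≡ 8 (mod 31).
Test 23^d mod 31 for each divisor d in increasing order:
23^1 ≡ 23
23^2 ≡ 2
23^3 = 23^2·23^1 ≡ 15
23^5 = 23^4·23^1 ≡ 30
23^6 = 23^4·23^2 ≡ 8
23^10 = 23^8·23^2 ≡ 1  ← first divisor giving 1
The order is 10.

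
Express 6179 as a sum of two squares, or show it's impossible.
Not possible

Factorization: 6179 = 37 × 167
By Fermat: n is sum of two squares iff every prime p ≡ 3 (mod 4) appears to even power.
Prime(s) ≡ 3 (mod 4) with odd exponent: [(167, 1)]
Therefore 6179 cannot be expressed as a² + b².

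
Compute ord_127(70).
63

127 is prime, so ord(70) divides φ(127) = 126.
Divisors of 126: 1, 2, 3, 6, 7, 9, 14, 18, 21, 42, 63, 126.
Repeated squaring: 70^1 ≡ 70, 70^2 ≡ 74, 70^4 ≡ 15, 70^8 ≡ 98, 70^16 ≡ 79, 70^32 ≡ 18, 70^64 ≡ 70 (mod 127).
Test 70^d mod 127 for each divisor d in increasing order:
70^1 ≡ 70
70^2 ≡ 74
70^3 = 70^2·70^1 ≡ 100
70^6 = 70^4·70^2 ≡ 94
70^7 = 70^4·70^2·70^1 ≡ 103
70^9 = 70^8·70^1 ≡ 2
70^14 = 70^8·70^4·70^2 ≡ 68
70^18 = 70^16·70^2 ≡ 4
70^21 = 70^16·70^4·70^1 ≡ 19
70^42 = 70^32·70^8·70^2 ≡ 107
70^63 = 70^32·70^16·70^8·70^4·70^2·70^1 ≡ 1  ← first divisor giving 1
The order is 63.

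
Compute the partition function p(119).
1653668665

p(n) counts ways to write n as a sum of positive integers (order ignored).
Euler's pentagonal recurrence: p(k) = p(k-1) + p(k-2) - p(k-5) - p(k-7) + p(k-12) + p(k-15) - ... (offsets j(3j∓1)/2, signs ++--, p(0)=1, p(<0)=0).
DP table for k = 0..118: p(0)=1, p(1)=1, p(2)=2, p(3)=3, p(4)=5, p(5)=7, p(6)=11, p(7)=15, p(8)=22, p(9)=30, p(10)=42, p(11)=56, p(12)=77, p(13)=101, p(14)=135, p(15)=176, p(16)=231, p(17)=297, p(18)=385, p(19)=490, p(20)=627, p(21)=792, p(22)=1002, p(23)=1255, p(24)=1575, p(25)=1958, p(26)=2436, p(27)=3010, p(28)=3718, p(29)=4565, p(30)=5604, p(31)=6842, p(32)=8349, p(33)=10143, p(34)=12310, p(35)=14883, p(36)=17977, p(37)=21637, p(38)=26015, p(39)=31185, p(40)=37338, p(41)=44583, p(42)=53174, p(43)=63261, p(44)=75175, p(45)=89134, p(46)=105558, p(47)=124754, p(48)=147273, p(49)=173525, p(50)=204226, p(51)=239943, p(52)=281589, p(53)=329931, p(54)=386155, p(55)=451276, p(56)=526823, p(57)=614154, p(58)=715220, p(59)=831820, p(60)=966467, p(61)=1121505, p(62)=1300156, p(63)=1505499, p(64)=1741630, p(65)=2012558, p(66)=2323520, p(67)=2679689, p(68)=3087735, p(69)=3554345, p(70)=4087968, p(71)=4697205, p(72)=5392783, p(73)=6185689, p(74)=7089500, p(75)=8118264, p(76)=9289091, p(77)=10619863, p(78)=12132164, p(79)=13848650, p(80)=15796476, p(81)=18004327, p(82)=20506255, p(83)=23338469, p(84)=26543660, p(85)=30167357, p(86)=34262962, p(87)=38887673, p(88)=44108109, p(89)=49995925, p(90)=56634173, p(91)=64112359, p(92)=72533807, p(93)=82010177, p(94)=92669720, p(95)=104651419, p(96)=118114304, p(97)=133230930, p(98)=150198136, p(99)=169229875, p(100)=190569292, p(101)=214481126, p(102)=241265379, p(103)=271248950, p(104)=304801365, p(105)=342325709, p(106)=384276336, p(107)=431149389, p(108)=483502844, p(109)=541946240, p(110)=607163746, p(111)=679903203, p(112)=761002156, p(113)=851376628, p(114)=952050665, p(115)=1064144451, p(116)=1188908248, p(117)=1327710076, p(118)=1482074143.
Final step: p(119) = p(118) + p(117) - p(114) - p(112) + p(107) + p(104) - p(97) - p(93) + p(84) + p(79) - p(68) - p(62) + p(49) + p(42) - p(27) - p(19) + p(2)
= 1482074143 + 1327710076 - 952050665 - 761002156 + 431149389 + 304801365 - 133230930 - 82010177 + 26543660 + 13848650 - 3087735 - 1300156 + 173525 + 53174 - 3010 - 490 + 2
= 1653668665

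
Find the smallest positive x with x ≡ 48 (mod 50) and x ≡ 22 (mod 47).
398

Using Chinese Remainder Theorem:
M = 50 × 47 = 2350
M1 = 47, M2 = 50
y1 = 47^(-1) mod 50 = 33
y2 = 50^(-1) mod 47 = 16
x = (48×47×33 + 22×50×16) mod 2350 = 398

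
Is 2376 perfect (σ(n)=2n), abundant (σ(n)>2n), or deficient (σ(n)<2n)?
abundant

Proper divisors of 2376: sum = 1 + 2 + 3 + 4 + 6 + 8 + 9 + 11 + ... + 396 + 594 + 792 + 1188 (31 divisors) = 4824
Since 4824 > 2376, 2376 is abundant.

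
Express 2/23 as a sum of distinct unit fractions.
1/12 + 1/276

Greedy algorithm:
2/23: ceiling(23/2) = 12, use 1/12
1/276: ceiling(276/1) = 276, use 1/276
Result: 2/23 = 1/12 + 1/276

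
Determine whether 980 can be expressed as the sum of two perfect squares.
14² + 28² (a=14, b=28)

Factorization: 980 = 2^2 × 5 × 7^2
By Fermat: n is sum of two squares iff every prime p ≡ 3 (mod 4) appears to even power.
All primes ≡ 3 (mod 4) appear to even power.
Search a = 0, 1, 2, … for 980 - a² a perfect square: first hit at a = 14: 980 - 196 = 784 = 28².
980 = 14² + 28² = 196 + 784 ✓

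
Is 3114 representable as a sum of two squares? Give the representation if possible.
33² + 45² (a=33, b=45)

Factorization: 3114 = 2 × 3^2 × 173
By Fermat: n is sum of two squares iff every prime p ≡ 3 (mod 4) appears to even power.
All primes ≡ 3 (mod 4) appear to even power.
Search a = 0, 1, 2, … for 3114 - a² a perfect square: first hit at a = 33: 3114 - 1089 = 2025 = 45².
3114 = 33² + 45² = 1089 + 2025 ✓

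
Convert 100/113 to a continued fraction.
[0; 1, 7, 1, 2, 4]

Euclidean algorithm steps:
100 = 0 × 113 + 100
113 = 1 × 100 + 13
100 = 7 × 13 + 9
13 = 1 × 9 + 4
9 = 2 × 4 + 1
4 = 4 × 1 + 0
Continued fraction: [0; 1, 7, 1, 2, 4]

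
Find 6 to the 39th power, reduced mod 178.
62

Repeated squaring. Binary of 39 = 100111.
6^1 ≡ 6 (mod 178); 6^2 ≡ 36 (mod 178); 6^4 ≡ 50 (mod 178); 6^8 ≡ 8 (mod 178); 6^16 ≡ 64 (mod 178); 6^32 ≡ 2 (mod 178)
6^39 = 6^1 × 6^2 × 6^4 × 6^32 ≡ 62 (mod 178)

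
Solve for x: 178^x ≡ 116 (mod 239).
128

Baby-step giant-step with step n = ⌈√239⌉ = 16.
Baby steps 178^j mod 239 (j:value) for j=0..15: 0:1, 1:178, 2:136, 3:69, 4:93, 5:63, 6:220, 7:203, 8:45, 9:123, 10:145, 11:237, 12:122, 13:206, 14:101, 15:53.
Giant-step multiplier: 178^(-16) ≡ 178^(238-16) = 178^222 ≡ 55 (mod 239).
Giant steps γ_i = 116·55^i mod 239: γ_0=116, γ_1=166, γ_2=48, γ_3=11, γ_4=127, γ_5=54, γ_6=102, γ_7=113, γ_8=1 (in table at j=0).
x = i·n + j = 8·16 + 0 = 128.
Check: 178^128 ≡ 116 (mod 239).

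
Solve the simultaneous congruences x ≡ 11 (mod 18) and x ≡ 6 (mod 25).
281

Using Chinese Remainder Theorem:
M = 18 × 25 = 450
M1 = 25, M2 = 18
y1 = 25^(-1) mod 18 = 13
y2 = 18^(-1) mod 25 = 7
x = (11×25×13 + 6×18×7) mod 450 = 281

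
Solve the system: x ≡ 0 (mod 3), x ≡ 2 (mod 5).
12

Using Chinese Remainder Theorem:
M = 3 × 5 = 15
M1 = 5, M2 = 3
y1 = 5^(-1) mod 3 = 2
y2 = 3^(-1) mod 5 = 2
x = (0×5×2 + 2×3×2) mod 15 = 12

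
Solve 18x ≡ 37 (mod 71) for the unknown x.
x ≡ 6 (mod 71)

gcd(18, 71) = 1, which divides 37, so solutions exist.
Find 18^(-1) mod 71 by the extended Euclidean algorithm:
71 = 3 × 18 + 17  ⟹  17 = (1)·71 + (-3)·18
18 = 1 × 17 + 1  ⟹  1 = (-1)·71 + (4)·18
So (4)·18 ≡ 1 (mod 71), i.e. 18^(-1) ≡ 4 (mod 71).
x ≡ 4 × 37 = 148 ≡ 6 (mod 71).
Check: 18 × 6 = 108 ≡ 37 (mod 71).
Unique solution: x ≡ 6 (mod 71)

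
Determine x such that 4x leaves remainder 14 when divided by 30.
x ≡ 11 (mod 15)

gcd(4, 30) = 2, which divides 14, so solutions exist.
Divide through by 2: 2x ≡ 7 (mod 15).
Find 2^(-1) mod 15 by the extended Euclidean algorithm:
15 = 7 × 2 + 1  ⟹  1 = (1)·15 + (-7)·2
So (-7)·2 ≡ 1 (mod 15), i.e. 2^(-1) ≡ -7 ≡ 8 (mod 15).
x ≡ 8 × 7 = 56 ≡ 11 (mod 15).
Check: 4 × 11 = 44 ≡ 14 (mod 30).
x ≡ 11 (mod 15), giving 2 solutions mod 30.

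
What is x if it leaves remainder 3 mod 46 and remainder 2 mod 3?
95

Using Chinese Remainder Theorem:
M = 46 × 3 = 138
M1 = 3, M2 = 46
y1 = 3^(-1) mod 46 = 31
y2 = 46^(-1) mod 3 = 1
x = (3×3×31 + 2×46×1) mod 138 = 95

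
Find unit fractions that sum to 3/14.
1/5 + 1/70

Greedy algorithm:
3/14: ceiling(14/3) = 5, use 1/5
1/70: ceiling(70/1) = 70, use 1/70
Result: 3/14 = 1/5 + 1/70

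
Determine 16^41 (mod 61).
25

Repeated squaring. Binary of 41 = 101001.
16^1 ≡ 16 (mod 61); 16^2 ≡ 12 (mod 61); 16^4 ≡ 22 (mod 61); 16^8 ≡ 57 (mod 61); 16^16 ≡ 16 (mod 61); 16^32 ≡ 12 (mod 61)
16^41 = 16^1 × 16^8 × 16^32 ≡ 25 (mod 61)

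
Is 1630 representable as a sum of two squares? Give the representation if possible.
Not possible

Factorization: 1630 = 2 × 5 × 163
By Fermat: n is sum of two squares iff every prime p ≡ 3 (mod 4) appears to even power.
Prime(s) ≡ 3 (mod 4) with odd exponent: [(163, 1)]
Therefore 1630 cannot be expressed as a² + b².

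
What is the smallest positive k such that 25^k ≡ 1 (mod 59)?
29

59 is prime, so ord(25) divides φ(59) = 58.
Divisors of 58: 1, 2, 29, 58.
Repeated squaring: 25^1 ≡ 25, 25^2 ≡ 35, 25^4 ≡ 45, 25^8 ≡ 19, 25^16 ≡ 7, 25^32 ≡ 49 (mod 59).
Test 25^d mod 59 for each divisor d in increasing order:
25^1 ≡ 25
25^2 ≡ 35
25^29 = 25^16·25^8·25^4·25^1 ≡ 1  ← first divisor giving 1
The order is 29.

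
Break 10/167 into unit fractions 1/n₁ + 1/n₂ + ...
1/17 + 1/947 + 1/1344267 + 1/3614106190311

Greedy algorithm:
10/167: ceiling(167/10) = 17, use 1/17
3/2839: ceiling(2839/3) = 947, use 1/947
2/2688533: ceiling(2688533/2) = 1344267, use 1/1344267
1/3614106190311: ceiling(3614106190311/1) = 3614106190311, use 1/3614106190311
Result: 10/167 = 1/17 + 1/947 + 1/1344267 + 1/3614106190311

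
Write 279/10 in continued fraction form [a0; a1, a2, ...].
[27; 1, 9]

Euclidean algorithm steps:
279 = 27 × 10 + 9
10 = 1 × 9 + 1
9 = 9 × 1 + 0
Continued fraction: [27; 1, 9]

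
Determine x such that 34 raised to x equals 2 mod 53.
19

Baby-step giant-step with step n = ⌈√53⌉ = 8.
Baby steps 34^j mod 53 (j:value) for j=0..7: 0:1, 1:34, 2:43, 3:31, 4:47, 5:8, 6:7, 7:26.
Giant-step multiplier: 34^(-8) ≡ 34^(52-8) = 34^44 ≡ 28 (mod 53).
Giant steps γ_i = 2·28^i mod 53: γ_0=2, γ_1=3, γ_2=31 (in table at j=3).
x = i·n + j = 2·8 + 3 = 19.
Check: 34^19 ≡ 2 (mod 53).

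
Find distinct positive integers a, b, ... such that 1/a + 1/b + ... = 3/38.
1/13 + 1/494

Greedy algorithm:
3/38: ceiling(38/3) = 13, use 1/13
1/494: ceiling(494/1) = 494, use 1/494
Result: 3/38 = 1/13 + 1/494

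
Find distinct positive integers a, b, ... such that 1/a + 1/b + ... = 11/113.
1/11 + 1/156 + 1/38782 + 1/3760070028

Greedy algorithm:
11/113: ceiling(113/11) = 11, use 1/11
8/1243: ceiling(1243/8) = 156, use 1/156
5/193908: ceiling(193908/5) = 38782, use 1/38782
1/3760070028: ceiling(3760070028/1) = 3760070028, use 1/3760070028
Result: 11/113 = 1/11 + 1/156 + 1/38782 + 1/3760070028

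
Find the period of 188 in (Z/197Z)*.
49

197 is prime, so ord(188) divides φ(197) = 196.
Divisors of 196: 1, 2, 4, 7, 14, 28, 49, 98, 196.
Repeated squaring: 188^1 ≡ 188, 188^2 ≡ 81, 188^4 ≡ 60, 188^8 ≡ 54, 188^16 ≡ 158, 188^32 ≡ 142, 188^64 ≡ 70, 188^128 ≡ 172 (mod 197).
Test 188^d mod 197 for each divisor d in increasing order:
188^1 ≡ 188
188^2 ≡ 81
188^4 ≡ 60
188^7 = 188^4·188^2·188^1 ≡ 191
188^14 = 188^8·188^4·188^2 ≡ 36
188^28 = 188^16·188^8·188^4 ≡ 114
188^49 = 188^32·188^16·188^1 ≡ 1  ← first divisor giving 1
The order is 49.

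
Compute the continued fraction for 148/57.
[2; 1, 1, 2, 11]

Euclidean algorithm steps:
148 = 2 × 57 + 34
57 = 1 × 34 + 23
34 = 1 × 23 + 11
23 = 2 × 11 + 1
11 = 11 × 1 + 0
Continued fraction: [2; 1, 1, 2, 11]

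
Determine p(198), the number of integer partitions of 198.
3345365983698

p(n) counts ways to write n as a sum of positive integers (order ignored).
Euler's pentagonal recurrence: p(k) = p(k-1) + p(k-2) - p(k-5) - p(k-7) + p(k-12) + p(k-15) - ... (offsets j(3j∓1)/2, signs ++--, p(0)=1, p(<0)=0).
DP table for k = 0..197: p(0)=1, p(1)=1, p(2)=2, p(3)=3, p(4)=5, p(5)=7, p(6)=11, p(7)=15, p(8)=22, p(9)=30, p(10)=42, p(11)=56, p(12)=77, p(13)=101, p(14)=135, p(15)=176, p(16)=231, p(17)=297, p(18)=385, p(19)=490, p(20)=627, p(21)=792, p(22)=1002, p(23)=1255, p(24)=1575, p(25)=1958, p(26)=2436, p(27)=3010, p(28)=3718, p(29)=4565, p(30)=5604, p(31)=6842, p(32)=8349, p(33)=10143, p(34)=12310, p(35)=14883, p(36)=17977, p(37)=21637, p(38)=26015, p(39)=31185, p(40)=37338, p(41)=44583, p(42)=53174, p(43)=63261, p(44)=75175, p(45)=89134, p(46)=105558, p(47)=124754, p(48)=147273, p(49)=173525, p(50)=204226, p(51)=239943, p(52)=281589, p(53)=329931, p(54)=386155, p(55)=451276, p(56)=526823, p(57)=614154, p(58)=715220, p(59)=831820, p(60)=966467, p(61)=1121505, p(62)=1300156, p(63)=1505499, p(64)=1741630, p(65)=2012558, p(66)=2323520, p(67)=2679689, p(68)=3087735, p(69)=3554345, p(70)=4087968, p(71)=4697205, p(72)=5392783, p(73)=6185689, p(74)=7089500, p(75)=8118264, p(76)=9289091, p(77)=10619863, p(78)=12132164, p(79)=13848650, p(80)=15796476, p(81)=18004327, p(82)=20506255, p(83)=23338469, p(84)=26543660, p(85)=30167357, p(86)=34262962, p(87)=38887673, p(88)=44108109, p(89)=49995925, p(90)=56634173, p(91)=64112359, p(92)=72533807, p(93)=82010177, p(94)=92669720, p(95)=104651419, p(96)=118114304, p(97)=133230930, p(98)=150198136, p(99)=169229875, p(100)=190569292, p(101)=214481126, p(102)=241265379, p(103)=271248950, p(104)=304801365, p(105)=342325709, p(106)=384276336, p(107)=431149389, p(108)=483502844, p(109)=541946240, p(110)=607163746, p(111)=679903203, p(112)=761002156, p(113)=851376628, p(114)=952050665, p(115)=1064144451, p(116)=1188908248, p(117)=1327710076, p(118)=1482074143, p(119)=1653668665, p(120)=1844349560, p(121)=2056148051, p(122)=2291320912, p(123)=2552338241, p(124)=2841940500, p(125)=3163127352, p(126)=3519222692, p(127)=3913864295, p(128)=4351078600, p(129)=4835271870, p(130)=5371315400, p(131)=5964539504, p(132)=6620830889, p(133)=7346629512, p(134)=8149040695, p(135)=9035836076, p(136)=10015581680, p(137)=11097645016, p(138)=12292341831, p(139)=13610949895, p(140)=15065878135, p(141)=16670689208, p(142)=18440293320, p(143)=20390982757, p(144)=22540654445, p(145)=24908858009, p(146)=27517052599, p(147)=30388671978, p(148)=33549419497, p(149)=37027355200, p(150)=40853235313, p(151)=45060624582, p(152)=49686288421, p(153)=54770336324, p(154)=60356673280, p(155)=66493182097, p(156)=73232243759, p(157)=80630964769, p(158)=88751778802, p(159)=97662728555, p(160)=107438159466, p(161)=118159068427, p(162)=129913904637, p(163)=142798995930, p(164)=156919475295, p(165)=172389800255, p(166)=189334822579, p(167)=207890420102, p(168)=228204732751, p(169)=250438925115, p(170)=274768617130, p(171)=301384802048, p(172)=330495499613, p(173)=362326859895, p(174)=397125074750, p(175)=435157697830, p(176)=476715857290, p(177)=522115831195, p(178)=571701605655, p(179)=625846753120, p(180)=684957390936, p(181)=749474411781, p(182)=819876908323, p(183)=896684817527, p(184)=980462880430, p(185)=1071823774337, p(186)=1171432692373, p(187)=1280011042268, p(188)=1398341745571, p(189)=1527273599625, p(190)=1667727404093, p(191)=1820701100652, p(192)=1987276856363, p(193)=2168627105469, p(194)=2366022741845, p(195)=2580840212973, p(196)=2814570987591, p(197)=3068829878530.
Final step: p(198) = p(197) + p(196) - p(193) - p(191) + p(186) + p(183) - p(176) - p(172) + p(163) + p(158) - p(147) - p(141) + p(128) + p(121) - p(106) - p(98) + p(81) + p(72) - p(53) - p(43) + p(22) + p(11)
= 3068829878530 + 2814570987591 - 2168627105469 - 1820701100652 + 1171432692373 + 896684817527 - 476715857290 - 330495499613 + 142798995930 + 88751778802 - 30388671978 - 16670689208 + 4351078600 + 2056148051 - 384276336 - 150198136 + 18004327 + 5392783 - 329931 - 63261 + 1002 + 56
= 3345365983698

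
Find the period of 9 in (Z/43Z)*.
21

43 is prime, so ord(9) divides φ(43) = 42.
Divisors of 42: 1, 2, 3, 6, 7, 14, 21, 42.
Repeated squaring: 9^1 ≡ 9, 9^2 ≡ 38, 9^4 ≡ 25, 9^8 ≡ 23, 9^16 ≡ 13, 9^32 ≡ 40 (mod 43).
Test 9^d mod 43 for each divisor d in increasing order:
9^1 ≡ 9
9^2 ≡ 38
9^3 = 9^2·9^1 ≡ 41
9^6 = 9^4·9^2 ≡ 4
9^7 = 9^4·9^2·9^1 ≡ 36
9^14 = 9^8·9^4·9^2 ≡ 6
9^21 = 9^16·9^4·9^1 ≡ 1  ← first divisor giving 1
The order is 21.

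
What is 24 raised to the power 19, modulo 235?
204

Repeated squaring. Binary of 19 = 10011.
24^1 ≡ 24 (mod 235); 24^2 ≡ 106 (mod 235); 24^4 ≡ 191 (mod 235); 24^8 ≡ 56 (mod 235); 24^16 ≡ 81 (mod 235)
24^19 = 24^1 × 24^2 × 24^16 ≡ 204 (mod 235)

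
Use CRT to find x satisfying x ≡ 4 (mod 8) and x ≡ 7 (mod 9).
52

Using Chinese Remainder Theorem:
M = 8 × 9 = 72
M1 = 9, M2 = 8
y1 = 9^(-1) mod 8 = 1
y2 = 8^(-1) mod 9 = 8
x = (4×9×1 + 7×8×8) mod 72 = 52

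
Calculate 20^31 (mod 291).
131

Repeated squaring. Binary of 31 = 11111.
20^1 ≡ 20 (mod 291); 20^2 ≡ 109 (mod 291); 20^4 ≡ 241 (mod 291); 20^8 ≡ 172 (mod 291); 20^16 ≡ 193 (mod 291)
20^31 = 20^1 × 20^2 × 20^4 × 20^8 × 20^16 ≡ 131 (mod 291)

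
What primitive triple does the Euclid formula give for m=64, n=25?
(3471, 3200, 4721)

Euclid's formula: a = m² - n², b = 2mn, c = m² + n²
m = 64, n = 25
a = 64² - 25² = 4096 - 625 = 3471
b = 2 × 64 × 25 = 3200
c = 64² + 25² = 4096 + 625 = 4721
Verification: 3471² + 3200² = 12047841 + 10240000 = 22287841 = 4721² ✓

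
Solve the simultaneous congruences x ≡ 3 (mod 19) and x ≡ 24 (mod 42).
402

Using Chinese Remainder Theorem:
M = 19 × 42 = 798
M1 = 42, M2 = 19
y1 = 42^(-1) mod 19 = 5
y2 = 19^(-1) mod 42 = 31
x = (3×42×5 + 24×19×31) mod 798 = 402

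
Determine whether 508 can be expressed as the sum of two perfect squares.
Not possible

Factorization: 508 = 2^2 × 127
By Fermat: n is sum of two squares iff every prime p ≡ 3 (mod 4) appears to even power.
Prime(s) ≡ 3 (mod 4) with odd exponent: [(127, 1)]
Therefore 508 cannot be expressed as a² + b².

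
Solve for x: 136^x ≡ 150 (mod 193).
24

Baby-step giant-step with step n = ⌈√193⌉ = 14.
Baby steps 136^j mod 193 (j:value) for j=0..13: 0:1, 1:136, 2:161, 3:87, 4:59, 5:111, 6:42, 7:115, 8:7, 9:180, 10:162, 11:30, 12:27, 13:5.
Giant-step multiplier: 136^(-14) ≡ 136^(192-14) = 136^178 ≡ 86 (mod 193).
Giant steps γ_i = 150·86^i mod 193: γ_0=150, γ_1=162 (in table at j=10).
x = i·n + j = 1·14 + 10 = 24.
Check: 136^24 ≡ 150 (mod 193).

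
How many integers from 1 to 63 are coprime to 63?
36

63 = 3^2 × 7
φ(n) = n × ∏(1 - 1/p) for each prime p dividing n
φ(63) = 63 × (1 - 1/3) × (1 - 1/7) = 36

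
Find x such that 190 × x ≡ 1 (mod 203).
78

gcd(190, 203) = 1, so the inverse exists.
Extended Euclidean algorithm on (203, 190):
203 = 1 × 190 + 13  ⟹  13 = (1)·203 + (-1)·190
190 = 14 × 13 + 8  ⟹  8 = (-14)·203 + (15)·190
13 = 1 × 8 + 5  ⟹  5 = (15)·203 + (-16)·190
8 = 1 × 5 + 3  ⟹  3 = (-29)·203 + (31)·190
5 = 1 × 3 + 2  ⟹  2 = (44)·203 + (-47)·190
3 = 1 × 2 + 1  ⟹  1 = (-73)·203 + (78)·190
So (78)·190 ≡ 1 (mod 203), i.e. 190^(-1) ≡ 78 (mod 203).
Check: 190 × 78 = 14820 ≡ 1 (mod 203)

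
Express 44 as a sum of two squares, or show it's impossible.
Not possible

Factorization: 44 = 2^2 × 11
By Fermat: n is sum of two squares iff every prime p ≡ 3 (mod 4) appears to even power.
Prime(s) ≡ 3 (mod 4) with odd exponent: [(11, 1)]
Therefore 44 cannot be expressed as a² + b².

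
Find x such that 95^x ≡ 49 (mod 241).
14

Baby-step giant-step with step n = ⌈√241⌉ = 16.
Baby steps 95^j mod 241 (j:value) for j=0..15: 0:1, 1:95, 2:108, 3:138, 4:96, 5:203, 6:5, 7:234, 8:58, 9:208, 10:239, 11:51, 12:25, 13:206, 14:49, 15:76.
h = 49 is already in the table at j=14, so x = 14.
Check: 95^14 ≡ 49 (mod 241).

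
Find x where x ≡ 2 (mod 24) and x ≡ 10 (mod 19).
314

Using Chinese Remainder Theorem:
M = 24 × 19 = 456
M1 = 19, M2 = 24
y1 = 19^(-1) mod 24 = 19
y2 = 24^(-1) mod 19 = 4
x = (2×19×19 + 10×24×4) mod 456 = 314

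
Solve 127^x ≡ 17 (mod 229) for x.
72

Baby-step giant-step with step n = ⌈√229⌉ = 16.
Baby steps 127^j mod 229 (j:value) for j=0..15: 0:1, 1:127, 2:99, 3:207, 4:183, 5:112, 6:26, 7:96, 8:55, 9:115, 10:178, 11:164, 12:218, 13:206, 14:56, 15:13.
Giant-step multiplier: 127^(-16) ≡ 127^(228-16) = 127^212 ≡ 167 (mod 229).
Giant steps γ_i = 17·167^i mod 229: γ_0=17, γ_1=91, γ_2=83, γ_3=121, γ_4=55 (in table at j=8).
x = i·n + j = 4·16 + 8 = 72.
Check: 127^72 ≡ 17 (mod 229).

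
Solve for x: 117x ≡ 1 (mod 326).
287

gcd(117, 326) = 1, so the inverse exists.
Extended Euclidean algorithm on (326, 117):
326 = 2 × 117 + 92  ⟹  92 = (1)·326 + (-2)·117
117 = 1 × 92 + 25  ⟹  25 = (-1)·326 + (3)·117
92 = 3 × 25 + 17  ⟹  17 = (4)·326 + (-11)·117
25 = 1 × 17 + 8  ⟹  8 = (-5)·326 + (14)·117
17 = 2 × 8 + 1  ⟹  1 = (14)·326 + (-39)·117
So (-39)·117 ≡ 1 (mod 326), i.e. 117^(-1) ≡ -39 ≡ 287 (mod 326).
Check: 117 × 287 = 33579 ≡ 1 (mod 326)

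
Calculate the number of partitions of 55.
451276

p(n) counts ways to write n as a sum of positive integers (order ignored).
Euler's pentagonal recurrence: p(k) = p(k-1) + p(k-2) - p(k-5) - p(k-7) + p(k-12) + p(k-15) - ... (offsets j(3j∓1)/2, signs ++--, p(0)=1, p(<0)=0).
DP table for k = 0..54: p(0)=1, p(1)=1, p(2)=2, p(3)=3, p(4)=5, p(5)=7, p(6)=11, p(7)=15, p(8)=22, p(9)=30, p(10)=42, p(11)=56, p(12)=77, p(13)=101, p(14)=135, p(15)=176, p(16)=231, p(17)=297, p(18)=385, p(19)=490, p(20)=627, p(21)=792, p(22)=1002, p(23)=1255, p(24)=1575, p(25)=1958, p(26)=2436, p(27)=3010, p(28)=3718, p(29)=4565, p(30)=5604, p(31)=6842, p(32)=8349, p(33)=10143, p(34)=12310, p(35)=14883, p(36)=17977, p(37)=21637, p(38)=26015, p(39)=31185, p(40)=37338, p(41)=44583, p(42)=53174, p(43)=63261, p(44)=75175, p(45)=89134, p(46)=105558, p(47)=124754, p(48)=147273, p(49)=173525, p(50)=204226, p(51)=239943, p(52)=281589, p(53)=329931, p(54)=386155.
Final step: p(55) = p(54) + p(53) - p(50) - p(48) + p(43) + p(40) - p(33) - p(29) + p(20) + p(15) - p(4)
= 386155 + 329931 - 204226 - 147273 + 63261 + 37338 - 10143 - 4565 + 627 + 176 - 5
= 451276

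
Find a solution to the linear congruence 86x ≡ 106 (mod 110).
x ≡ 46 (mod 55)

gcd(86, 110) = 2, which divides 106, so solutions exist.
Divide through by 2: 43x ≡ 53 (mod 55).
Find 43^(-1) mod 55 by the extended Euclidean algorithm:
55 = 1 × 43 + 12  ⟹  12 = (1)·55 + (-1)·43
43 = 3 × 12 + 7  ⟹  7 = (-3)·55 + (4)·43
12 = 1 × 7 + 5  ⟹  5 = (4)·55 + (-5)·43
7 = 1 × 5 + 2  ⟹  2 = (-7)·55 + (9)·43
5 = 2 × 2 + 1  ⟹  1 = (18)·55 + (-23)·43
So (-23)·43 ≡ 1 (mod 55), i.e. 43^(-1) ≡ -23 ≡ 32 (mod 55).
x ≡ 32 × 53 = 1696 ≡ 46 (mod 55).
Check: 86 × 46 = 3956 ≡ 106 (mod 110).
x ≡ 46 (mod 55), giving 2 solutions mod 110.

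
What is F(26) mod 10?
3

Matrix identity: Q^n = [[F_(n+1), F_n], [F_n, F_(n-1)]] with Q = [[1,1],[1,0]].
n = 26 = 11010₂. Square-and-multiply, entries mod 10:
Q^1 = [[1,1],[1,0]]
Q^3 = (Q^1)²·Q = [[3,2],[2,1]]
Q^6 = (Q^3)² = [[3,8],[8,5]]
Q^13 = (Q^6)²·Q = [[7,3],[3,4]]
Q^26 = (Q^13)² = [[8,3],[3,5]]
F_26 mod 10 = Q^26[0][1] = 3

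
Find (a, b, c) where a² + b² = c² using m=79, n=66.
(1885, 10428, 10597)

Euclid's formula: a = m² - n², b = 2mn, c = m² + n²
m = 79, n = 66
a = 79² - 66² = 6241 - 4356 = 1885
b = 2 × 79 × 66 = 10428
c = 79² + 66² = 6241 + 4356 = 10597
Verification: 1885² + 10428² = 3553225 + 108743184 = 112296409 = 10597² ✓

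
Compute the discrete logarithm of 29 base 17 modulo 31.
27

Baby-step giant-step with step n = ⌈√31⌉ = 6.
Baby steps 17^j mod 31 (j:value) for j=0..5: 0:1, 1:17, 2:10, 3:15, 4:7, 5:26.
Giant-step multiplier: 17^(-6) ≡ 17^(30-6) = 17^24 ≡ 4 (mod 31).
Giant steps γ_i = 29·4^i mod 31: γ_0=29, γ_1=23, γ_2=30, γ_3=27, γ_4=15 (in table at j=3).
x = i·n + j = 4·6 + 3 = 27.
Check: 17^27 ≡ 29 (mod 31).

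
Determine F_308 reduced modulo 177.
165

Matrix identity: Q^n = [[F_(n+1), F_n], [F_n, F_(n-1)]] with Q = [[1,1],[1,0]].
n = 308 = 100110100₂. Square-and-multiply, entries mod 177:
Q^1 = [[1,1],[1,0]]
Q^2 = (Q^1)² = [[2,1],[1,1]]
Q^4 = (Q^2)² = [[5,3],[3,2]]
Q^9 = (Q^4)²·Q = [[55,34],[34,21]]
Q^19 = (Q^9)²·Q = [[39,110],[110,106]]
Q^38 = (Q^19)² = [[169,20],[20,149]]
Q^77 = (Q^38)²·Q = [[98,110],[110,165]]
Q^154 = (Q^77)² = [[110,79],[79,31]]
Q^308 = (Q^154)² = [[110,165],[165,122]]
F_308 mod 177 = Q^308[0][1] = 165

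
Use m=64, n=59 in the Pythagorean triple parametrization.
(615, 7552, 7577)

Euclid's formula: a = m² - n², b = 2mn, c = m² + n²
m = 64, n = 59
a = 64² - 59² = 4096 - 3481 = 615
b = 2 × 64 × 59 = 7552
c = 64² + 59² = 4096 + 3481 = 7577
Verification: 615² + 7552² = 378225 + 57032704 = 57410929 = 7577² ✓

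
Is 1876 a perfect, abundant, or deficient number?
abundant

Proper divisors of 1876: sum = 1 + 2 + 4 + 7 + 14 + 28 + 67 + 134 + 268 + 469 + 938 = 1932
Since 1932 > 1876, 1876 is abundant.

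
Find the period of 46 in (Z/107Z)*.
106

107 is prime, so ord(46) divides φ(107) = 106.
Divisors of 106: 1, 2, 53, 106.
Repeated squaring: 46^1 ≡ 46, 46^2 ≡ 83, 46^4 ≡ 41, 46^8 ≡ 76, 46^16 ≡ 105, 46^32 ≡ 4, 46^64 ≡ 16 (mod 107).
Test 46^d mod 107 for each divisor d in increasing order:
46^1 ≡ 46
46^2 ≡ 83
46^53 = 46^32·46^16·46^4·46^1 ≡ 106
46^106 = 46^64·46^32·46^8·46^2 ≡ 1  ← first divisor giving 1
The order is 106.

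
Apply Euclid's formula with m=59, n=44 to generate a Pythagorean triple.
(1545, 5192, 5417)

Euclid's formula: a = m² - n², b = 2mn, c = m² + n²
m = 59, n = 44
a = 59² - 44² = 3481 - 1936 = 1545
b = 2 × 59 × 44 = 5192
c = 59² + 44² = 3481 + 1936 = 5417
Verification: 1545² + 5192² = 2387025 + 26956864 = 29343889 = 5417² ✓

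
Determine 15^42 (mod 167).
94

Repeated squaring. Binary of 42 = 101010.
15^1 ≡ 15 (mod 167); 15^2 ≡ 58 (mod 167); 15^4 ≡ 24 (mod 167); 15^8 ≡ 75 (mod 167); 15^16 ≡ 114 (mod 167); 15^32 ≡ 137 (mod 167)
15^42 = 15^2 × 15^8 × 15^32 ≡ 94 (mod 167)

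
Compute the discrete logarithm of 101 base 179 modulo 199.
69

Baby-step giant-step with step n = ⌈√199⌉ = 15.
Baby steps 179^j mod 199 (j:value) for j=0..14: 0:1, 1:179, 2:2, 3:159, 4:4, 5:119, 6:8, 7:39, 8:16, 9:78, 10:32, 11:156, 12:64, 13:113, 14:128.
Giant-step multiplier: 179^(-15) ≡ 179^(198-15) = 179^183 ≡ 59 (mod 199).
Giant steps γ_i = 101·59^i mod 199: γ_0=101, γ_1=188, γ_2=147, γ_3=116, γ_4=78 (in table at j=9).
x = i·n + j = 4·15 + 9 = 69.
Check: 179^69 ≡ 101 (mod 199).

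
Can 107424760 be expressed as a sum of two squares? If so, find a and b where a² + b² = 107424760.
Not possible

Factorization: 107424760 = 2^3 × 5 × 139^3
By Fermat: n is sum of two squares iff every prime p ≡ 3 (mod 4) appears to even power.
Prime(s) ≡ 3 (mod 4) with odd exponent: [(139, 3)]
Therefore 107424760 cannot be expressed as a² + b².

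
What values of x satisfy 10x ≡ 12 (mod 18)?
x ≡ 3 (mod 9)

gcd(10, 18) = 2, which divides 12, so solutions exist.
Divide through by 2: 5x ≡ 6 (mod 9).
Find 5^(-1) mod 9 by the extended Euclidean algorithm:
9 = 1 × 5 + 4  ⟹  4 = (1)·9 + (-1)·5
5 = 1 × 4 + 1  ⟹  1 = (-1)·9 + (2)·5
So (2)·5 ≡ 1 (mod 9), i.e. 5^(-1) ≡ 2 (mod 9).
x ≡ 2 × 6 = 12 ≡ 3 (mod 9).
Check: 10 × 3 = 30 ≡ 12 (mod 18).
x ≡ 3 (mod 9), giving 2 solutions mod 18.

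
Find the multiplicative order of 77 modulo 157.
156

157 is prime, so ord(77) divides φ(157) = 156.
Divisors of 156: 1, 2, 3, 4, 6, 12, 13, 26, 39, 52, 78, 156.
Repeated squaring: 77^1 ≡ 77, 77^2 ≡ 120, 77^4 ≡ 113, 77^8 ≡ 52, 77^16 ≡ 35, 77^32 ≡ 126, 77^64 ≡ 19, 77^128 ≡ 47 (mod 157).
Test 77^d mod 157 for each divisor d in increasing order:
77^1 ≡ 77
77^2 ≡ 120
77^3 = 77^2·77^1 ≡ 134
77^4 ≡ 113
77^6 = 77^4·77^2 ≡ 58
77^12 = 77^8·77^4 ≡ 67
77^13 = 77^8·77^4·77^1 ≡ 135
77^26 = 77^16·77^8·77^2 ≡ 13
77^39 = 77^32·77^4·77^2·77^1 ≡ 28
77^52 = 77^32·77^16·77^4 ≡ 12
77^78 = 77^64·77^8·77^4·77^2 ≡ 156
77^156 = 77^128·77^16·77^8·77^4 ≡ 1  ← first divisor giving 1
The order is 156.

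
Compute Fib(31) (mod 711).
346

Matrix identity: Q^n = [[F_(n+1), F_n], [F_n, F_(n-1)]] with Q = [[1,1],[1,0]].
n = 31 = 11111₂. Square-and-multiply, entries mod 711:
Q^1 = [[1,1],[1,0]]
Q^3 = (Q^1)²·Q = [[3,2],[2,1]]
Q^7 = (Q^3)²·Q = [[21,13],[13,8]]
Q^15 = (Q^7)²·Q = [[276,610],[610,377]]
Q^31 = (Q^15)²·Q = [[516,346],[346,170]]
F_31 mod 711 = Q^31[0][1] = 346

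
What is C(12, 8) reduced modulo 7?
5

Using Lucas' theorem:
Write n=12 and k=8 in base 7:
n in base 7: [1, 5]
k in base 7: [1, 1]
C(12,8) mod 7 = ∏ C(n_i, k_i) mod 7
Digit binomials (mod 7): C(1,1) = 1; C(5,1) = 5
Product: 1 × 5 = 5 ≡ 5 (mod 7)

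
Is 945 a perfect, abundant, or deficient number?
abundant

Proper divisors of 945: sum = 1 + 3 + 5 + 7 + 9 + 15 + 21 + 27 + 35 + 45 + 63 + 105 + 135 + 189 + 315 = 975
Since 975 > 945, 945 is abundant.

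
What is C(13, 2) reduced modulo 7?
1

Using Lucas' theorem:
Write n=13 and k=2 in base 7:
n in base 7: [1, 6]
k in base 7: [0, 2]
C(13,2) mod 7 = ∏ C(n_i, k_i) mod 7
Digit binomials (mod 7): C(1,0) = 1; C(6,2) = 15 ≡ 1
Product: 1 × 1 = 1 ≡ 1 (mod 7)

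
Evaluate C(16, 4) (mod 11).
5

Using Lucas' theorem:
Write n=16 and k=4 in base 11:
n in base 11: [1, 5]
k in base 11: [0, 4]
C(16,4) mod 11 = ∏ C(n_i, k_i) mod 11
Digit binomials (mod 11): C(1,0) = 1; C(5,4) = 5
Product: 1 × 5 = 5 ≡ 5 (mod 11)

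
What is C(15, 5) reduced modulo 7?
0

Using Lucas' theorem:
Write n=15 and k=5 in base 7:
n in base 7: [2, 1]
k in base 7: [0, 5]
C(15,5) mod 7 = ∏ C(n_i, k_i) mod 7
Digit binomials (mod 7): C(2,0) = 1; C(1,5) = 0 (k_i > n_i)
Product: 1 × 0 = 0 ≡ 0 (mod 7)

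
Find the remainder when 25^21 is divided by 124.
1

Repeated squaring. Binary of 21 = 10101.
25^1 ≡ 25 (mod 124); 25^2 ≡ 5 (mod 124); 25^4 ≡ 25 (mod 124); 25^8 ≡ 5 (mod 124); 25^16 ≡ 25 (mod 124)
25^21 = 25^1 × 25^4 × 25^16 ≡ 1 (mod 124)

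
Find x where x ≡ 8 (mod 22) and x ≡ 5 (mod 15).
140

Using Chinese Remainder Theorem:
M = 22 × 15 = 330
M1 = 15, M2 = 22
y1 = 15^(-1) mod 22 = 3
y2 = 22^(-1) mod 15 = 13
x = (8×15×3 + 5×22×13) mod 330 = 140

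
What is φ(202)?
100

202 = 2 × 101
φ(n) = n × ∏(1 - 1/p) for each prime p dividing n
φ(202) = 202 × (1 - 1/2) × (1 - 1/101) = 100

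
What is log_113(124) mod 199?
104

Baby-step giant-step with step n = ⌈√199⌉ = 15.
Baby steps 113^j mod 199 (j:value) for j=0..14: 0:1, 1:113, 2:33, 3:147, 4:94, 5:75, 6:117, 7:87, 8:80, 9:85, 10:53, 11:19, 12:157, 13:30, 14:7.
Giant-step multiplier: 113^(-15) ≡ 113^(198-15) = 113^183 ≡ 159 (mod 199).
Giant steps γ_i = 124·159^i mod 199: γ_0=124, γ_1=15, γ_2=196, γ_3=120, γ_4=175, γ_5=164, γ_6=7 (in table at j=14).
x = i·n + j = 6·15 + 14 = 104.
Check: 113^104 ≡ 124 (mod 199).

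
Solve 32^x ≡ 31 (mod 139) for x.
94

Baby-step giant-step with step n = ⌈√139⌉ = 12.
Baby steps 32^j mod 139 (j:value) for j=0..11: 0:1, 1:32, 2:51, 3:103, 4:99, 5:110, 6:45, 7:50, 8:71, 9:48, 10:7, 11:85.
Giant-step multiplier: 32^(-12) ≡ 32^(138-12) = 32^126 ≡ 44 (mod 139).
Giant steps γ_i = 31·44^i mod 139: γ_0=31, γ_1=113, γ_2=107, γ_3=121, γ_4=42, γ_5=41, γ_6=136, γ_7=7 (in table at j=10).
x = i·n + j = 7·12 + 10 = 94.
Check: 32^94 ≡ 31 (mod 139).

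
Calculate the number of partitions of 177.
522115831195

p(n) counts ways to write n as a sum of positive integers (order ignored).
Euler's pentagonal recurrence: p(k) = p(k-1) + p(k-2) - p(k-5) - p(k-7) + p(k-12) + p(k-15) - ... (offsets j(3j∓1)/2, signs ++--, p(0)=1, p(<0)=0).
DP table for k = 0..176: p(0)=1, p(1)=1, p(2)=2, p(3)=3, p(4)=5, p(5)=7, p(6)=11, p(7)=15, p(8)=22, p(9)=30, p(10)=42, p(11)=56, p(12)=77, p(13)=101, p(14)=135, p(15)=176, p(16)=231, p(17)=297, p(18)=385, p(19)=490, p(20)=627, p(21)=792, p(22)=1002, p(23)=1255, p(24)=1575, p(25)=1958, p(26)=2436, p(27)=3010, p(28)=3718, p(29)=4565, p(30)=5604, p(31)=6842, p(32)=8349, p(33)=10143, p(34)=12310, p(35)=14883, p(36)=17977, p(37)=21637, p(38)=26015, p(39)=31185, p(40)=37338, p(41)=44583, p(42)=53174, p(43)=63261, p(44)=75175, p(45)=89134, p(46)=105558, p(47)=124754, p(48)=147273, p(49)=173525, p(50)=204226, p(51)=239943, p(52)=281589, p(53)=329931, p(54)=386155, p(55)=451276, p(56)=526823, p(57)=614154, p(58)=715220, p(59)=831820, p(60)=966467, p(61)=1121505, p(62)=1300156, p(63)=1505499, p(64)=1741630, p(65)=2012558, p(66)=2323520, p(67)=2679689, p(68)=3087735, p(69)=3554345, p(70)=4087968, p(71)=4697205, p(72)=5392783, p(73)=6185689, p(74)=7089500, p(75)=8118264, p(76)=9289091, p(77)=10619863, p(78)=12132164, p(79)=13848650, p(80)=15796476, p(81)=18004327, p(82)=20506255, p(83)=23338469, p(84)=26543660, p(85)=30167357, p(86)=34262962, p(87)=38887673, p(88)=44108109, p(89)=49995925, p(90)=56634173, p(91)=64112359, p(92)=72533807, p(93)=82010177, p(94)=92669720, p(95)=104651419, p(96)=118114304, p(97)=133230930, p(98)=150198136, p(99)=169229875, p(100)=190569292, p(101)=214481126, p(102)=241265379, p(103)=271248950, p(104)=304801365, p(105)=342325709, p(106)=384276336, p(107)=431149389, p(108)=483502844, p(109)=541946240, p(110)=607163746, p(111)=679903203, p(112)=761002156, p(113)=851376628, p(114)=952050665, p(115)=1064144451, p(116)=1188908248, p(117)=1327710076, p(118)=1482074143, p(119)=1653668665, p(120)=1844349560, p(121)=2056148051, p(122)=2291320912, p(123)=2552338241, p(124)=2841940500, p(125)=3163127352, p(126)=3519222692, p(127)=3913864295, p(128)=4351078600, p(129)=4835271870, p(130)=5371315400, p(131)=5964539504, p(132)=6620830889, p(133)=7346629512, p(134)=8149040695, p(135)=9035836076, p(136)=10015581680, p(137)=11097645016, p(138)=12292341831, p(139)=13610949895, p(140)=15065878135, p(141)=16670689208, p(142)=18440293320, p(143)=20390982757, p(144)=22540654445, p(145)=24908858009, p(146)=27517052599, p(147)=30388671978, p(148)=33549419497, p(149)=37027355200, p(150)=40853235313, p(151)=45060624582, p(152)=49686288421, p(153)=54770336324, p(154)=60356673280, p(155)=66493182097, p(156)=73232243759, p(157)=80630964769, p(158)=88751778802, p(159)=97662728555, p(160)=107438159466, p(161)=118159068427, p(162)=129913904637, p(163)=142798995930, p(164)=156919475295, p(165)=172389800255, p(166)=189334822579, p(167)=207890420102, p(168)=228204732751, p(169)=250438925115, p(170)=274768617130, p(171)=301384802048, p(172)=330495499613, p(173)=362326859895, p(174)=397125074750, p(175)=435157697830, p(176)=476715857290.
Final step: p(177) = p(176) + p(175) - p(172) - p(170) + p(165) + p(162) - p(155) - p(151) + p(142) + p(137) - p(126) - p(120) + p(107) + p(100) - p(85) - p(77) + p(60) + p(51) - p(32) - p(22) + p(1)
= 476715857290 + 435157697830 - 330495499613 - 274768617130 + 172389800255 + 129913904637 - 66493182097 - 45060624582 + 18440293320 + 11097645016 - 3519222692 - 1844349560 + 431149389 + 190569292 - 30167357 - 10619863 + 966467 + 239943 - 8349 - 1002 + 1
= 522115831195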